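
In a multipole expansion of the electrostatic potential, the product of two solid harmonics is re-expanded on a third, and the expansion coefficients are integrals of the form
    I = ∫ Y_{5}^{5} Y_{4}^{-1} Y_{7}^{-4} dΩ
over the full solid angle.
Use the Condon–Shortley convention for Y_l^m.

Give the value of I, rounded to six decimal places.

m-sum 0 ✓  L=16 even ✓  1≤7≤9 ✓
Π(2lᵢ+1) = 11×9×15 = 1485
triangle coeff Δ(5,4,7) = 1/6126120
Σ_t [0,2]: t=0:+1/69120 t=1:−1/20736 t=2:+1/69120 = -1/51840
(3j)²=280/21879 [(5 4 7; 0 0 0)], sign=+1
Σ_t [0,0]: t=0:+1/2903040 = 1/2903040
(3j)²=75/6188 [(5 4 7; 5 -1 -4)], sign=-1
⇒ 4πI² = 11250/48841
I = (-1)√(11250/48841/(4π)) = -0.13538765

-0.135388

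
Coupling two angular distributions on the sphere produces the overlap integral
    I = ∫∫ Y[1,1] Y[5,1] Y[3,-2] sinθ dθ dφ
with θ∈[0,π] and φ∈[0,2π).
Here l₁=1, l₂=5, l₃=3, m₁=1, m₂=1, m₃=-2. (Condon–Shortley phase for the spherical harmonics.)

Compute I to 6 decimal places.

0.000000

l₃=3 ∉ [4,6] — triangle fails ⇒ I = 0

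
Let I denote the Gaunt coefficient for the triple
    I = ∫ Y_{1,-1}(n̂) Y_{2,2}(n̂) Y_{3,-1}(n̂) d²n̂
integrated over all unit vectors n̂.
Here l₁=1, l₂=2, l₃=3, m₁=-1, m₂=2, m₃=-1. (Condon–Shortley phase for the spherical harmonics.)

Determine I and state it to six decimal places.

-0.082589

Rules hold: Σm=0, L=6 even, 1≤3≤3.
N = 3·5·7 = 105
Δ = 0!·2!·4!/7! = 1/105
Racah Σ t=0..0: t=0:+1/4 = 1/4
⇒ 3j(1 2 3; 0 0 0)² = 3/35, sgn -1
Racah Σ t=0..0: t=0:+1/48 = 1/48
⇒ 3j(1 2 3; -1 2 -1)² = 1/105, sgn +1
4πI² = N·(3j₀)²·(3jₘ)² = 3/35
I = -1·√(0.0857143/4π) = -0.08258890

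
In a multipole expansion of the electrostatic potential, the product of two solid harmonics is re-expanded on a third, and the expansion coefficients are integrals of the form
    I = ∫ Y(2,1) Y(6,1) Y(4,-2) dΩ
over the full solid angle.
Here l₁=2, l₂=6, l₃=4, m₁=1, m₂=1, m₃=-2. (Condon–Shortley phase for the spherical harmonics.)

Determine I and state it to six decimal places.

Rules hold: Σm=0, L=12 even, 4≤4≤8.
N = 5·13·9 = 585
Δ = 4!·0!·8!/13! = 1/6435
Racah Σ t=2..2: t=2:+1/2304 = 1/2304
⇒ 3j(2 6 4; 0 0 0)² = 5/143, sgn +1
Racah Σ t=1..1: t=1:−1/8640 = -1/8640
⇒ 3j(2 6 4; 1 1 -2)² = 14/1287, sgn -1
4πI² = N·(3j₀)²·(3jₘ)² = 350/1573
I = -1·√(0.222505/4π) = -0.13306527

-0.133065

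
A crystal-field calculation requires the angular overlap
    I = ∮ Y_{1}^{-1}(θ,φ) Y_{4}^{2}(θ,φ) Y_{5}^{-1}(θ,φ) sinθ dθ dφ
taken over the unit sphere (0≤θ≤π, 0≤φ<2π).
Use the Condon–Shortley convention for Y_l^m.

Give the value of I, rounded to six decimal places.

-0.120286

m-sum 0 ✓  L=10 even ✓  3≤5≤5 ✓
Π(2lᵢ+1) = 3×9×11 = 297
triangle coeff Δ(1,4,5) = 1/495
Σ_t [0,0]: t=0:+1/576 = 1/576
(3j)²=5/99 [(1 4 5; 0 0 0)], sign=-1
Σ_t [0,0]: t=0:+1/2880 = 1/2880
(3j)²=2/165 [(1 4 5; -1 2 -1)], sign=+1
⇒ 4πI² = 2/11
I = (-1)√(2/11/(4π)) = -0.12028562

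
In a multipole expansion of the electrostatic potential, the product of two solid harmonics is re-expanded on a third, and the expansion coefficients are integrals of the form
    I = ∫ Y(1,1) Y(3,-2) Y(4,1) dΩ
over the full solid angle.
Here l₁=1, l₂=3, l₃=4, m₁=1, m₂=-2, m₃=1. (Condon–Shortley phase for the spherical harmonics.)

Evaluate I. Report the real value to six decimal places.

Rules hold: Σm=0, L=8 even, 2≤4≤4.
N = 3·7·9 = 189
Δ = 0!·2!·6!/9! = 1/252
Racah Σ t=0..0: t=0:+1/36 = 1/36
⇒ 3j(1 3 4; 0 0 0)² = 4/63, sgn +1
Racah Σ t=0..0: t=0:+1/240 = 1/240
⇒ 3j(1 3 4; 1 -2 1)² = 1/84, sgn -1
4πI² = N·(3j₀)²·(3jₘ)² = 1/7
I = -1·√(0.142857/4π) = -0.10662181

-0.106622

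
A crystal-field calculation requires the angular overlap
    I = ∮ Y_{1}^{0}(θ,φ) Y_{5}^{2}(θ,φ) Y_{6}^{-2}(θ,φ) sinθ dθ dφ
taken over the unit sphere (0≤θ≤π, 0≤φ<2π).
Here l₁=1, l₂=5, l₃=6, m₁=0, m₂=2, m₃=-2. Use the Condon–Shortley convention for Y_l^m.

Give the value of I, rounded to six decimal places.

0.231133

Rules hold: Σm=0, L=12 even, 4≤6≤6.
N = 3·11·13 = 429
Δ = 0!·2!·10!/13! = 1/858
Racah Σ t=0..0: t=0:+1/14400 = 1/14400
⇒ 3j(1 5 6; 0 0 0)² = 6/143, sgn +1
Racah Σ t=0..0: t=0:+1/30240 = 1/30240
⇒ 3j(1 5 6; 0 2 -2)² = 16/429, sgn +1
4πI² = N·(3j₀)²·(3jₘ)² = 96/143
I = +1·√(0.671329/4π) = 0.23113338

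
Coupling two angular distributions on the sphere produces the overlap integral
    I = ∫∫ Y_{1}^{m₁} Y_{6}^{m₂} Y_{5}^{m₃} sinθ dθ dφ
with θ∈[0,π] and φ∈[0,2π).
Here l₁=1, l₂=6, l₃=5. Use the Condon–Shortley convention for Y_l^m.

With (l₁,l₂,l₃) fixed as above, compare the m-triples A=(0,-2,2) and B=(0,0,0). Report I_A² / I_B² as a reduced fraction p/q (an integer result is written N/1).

Same 1,6,5: normalisation and zero-m 3j drop out of the ratio.
A: Δ: 2! 0! 10! / 13! → 1/858; sum: t=1:−1/30240 = -1/30240; 3j²(1 6 5; 0 -2 2) = Δ·Π!·Σ² = 16/429  (sign +1)
B: Δ: 2! 0! 10! / 13! → 1/858; sum: t=1:−1/14400 = -1/14400; 3j²(1 6 5; 0 0 0) = Δ·Π!·Σ² = 6/143  (sign +1)
I_A²/I_B² = (16/429)/(6/143) = 8/9

8/9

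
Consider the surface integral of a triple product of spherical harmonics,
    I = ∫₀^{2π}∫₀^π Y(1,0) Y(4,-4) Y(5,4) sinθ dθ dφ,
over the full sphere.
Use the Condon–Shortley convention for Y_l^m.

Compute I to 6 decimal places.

0.147319

m-sum 0 ✓  L=10 even ✓  3≤5≤5 ✓
Π(2lᵢ+1) = 3×9×11 = 297
triangle coeff Δ(1,4,5) = 1/495
Σ_t [0,0]: t=0:+1/576 = 1/576
(3j)²=5/99 [(1 4 5; 0 0 0)], sign=-1
Σ_t [0,0]: t=0:+1/40320 = 1/40320
(3j)²=1/55 [(1 4 5; 0 -4 4)], sign=-1
⇒ 4πI² = 3/11
I = (+1)√(3/11/(4π)) = 0.14731920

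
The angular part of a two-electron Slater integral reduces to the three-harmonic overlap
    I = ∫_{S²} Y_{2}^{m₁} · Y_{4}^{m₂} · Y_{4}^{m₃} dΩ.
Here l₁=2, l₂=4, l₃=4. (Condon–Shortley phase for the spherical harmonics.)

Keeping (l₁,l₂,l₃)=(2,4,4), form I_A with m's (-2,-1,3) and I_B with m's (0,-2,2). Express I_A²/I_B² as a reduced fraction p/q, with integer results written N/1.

189/32

Shared (l₁,l₂,l₃)=(2,4,4): N and (l;000)² cancel in I_A²/I_B².
A: Δ = 2!·2!·6!/11! = 1/13860; Racah Σ t=2..2: t=2:+1/480 = 1/480; ⇒ 3j(2 4 4; -2 -1 3)² = 3/110, sgn -1
B: Δ = 2!·2!·6!/11! = 1/13860; Racah Σ t=0..2: t=0:+1/192 t=1:−1/120 t=2:+1/2880 = -1/360; ⇒ 3j(2 4 4; 0 -2 2)² = 16/3465, sgn -1
I_A²/I_B² = (3/110)/(16/3465) = 189/32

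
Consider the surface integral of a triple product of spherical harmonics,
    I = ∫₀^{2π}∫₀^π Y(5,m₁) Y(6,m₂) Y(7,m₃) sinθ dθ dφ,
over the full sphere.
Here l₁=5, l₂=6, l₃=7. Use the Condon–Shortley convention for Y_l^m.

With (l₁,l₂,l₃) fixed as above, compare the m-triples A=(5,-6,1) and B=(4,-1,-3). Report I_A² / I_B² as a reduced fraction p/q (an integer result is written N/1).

165/196

l's match ⇒ only the (l;m) 3-j factors differ between A and B.
A: triangle coeff Δ(5,6,7) = 1/174594420; Σ_t [0,0]: t=0:+1/696729600 = 1/696729600; (3j)²=5/8398 [(5 6 7; 5 -6 1)], sign=+1
B: triangle coeff Δ(5,6,7) = 1/174594420; Σ_t [0,1]: t=0:+1/2073600 t=1:−1/2488320 = 1/12441600; (3j)²=98/138567 [(5 6 7; 4 -1 -3)], sign=+1
I_A²/I_B² = (5/8398)/(98/138567) = 165/196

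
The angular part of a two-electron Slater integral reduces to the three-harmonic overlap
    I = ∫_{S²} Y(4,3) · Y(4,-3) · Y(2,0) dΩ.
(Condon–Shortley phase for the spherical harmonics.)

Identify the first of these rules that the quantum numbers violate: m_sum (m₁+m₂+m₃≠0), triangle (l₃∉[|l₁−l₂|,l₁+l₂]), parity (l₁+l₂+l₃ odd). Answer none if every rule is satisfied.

none

Σmᵢ = 0  ✓
l₃∈[|l₁−l₂|,l₁+l₂]=[0,8], have l₃=2  ✓
Σlᵢ = 10 ⇒ even  ✓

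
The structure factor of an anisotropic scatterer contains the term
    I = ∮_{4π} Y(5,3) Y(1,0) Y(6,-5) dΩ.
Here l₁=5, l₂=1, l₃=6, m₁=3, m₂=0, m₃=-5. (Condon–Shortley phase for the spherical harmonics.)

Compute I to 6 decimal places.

3 + 0 − 5 = -2 ≠ 0: azimuthal integral kills it; I = 0

0.000000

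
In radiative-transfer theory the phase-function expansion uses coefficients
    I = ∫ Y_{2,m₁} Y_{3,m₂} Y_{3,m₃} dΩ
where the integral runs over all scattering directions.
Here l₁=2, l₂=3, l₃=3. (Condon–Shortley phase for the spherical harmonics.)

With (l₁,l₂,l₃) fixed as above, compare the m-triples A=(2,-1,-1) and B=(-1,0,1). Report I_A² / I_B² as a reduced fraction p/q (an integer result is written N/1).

12/1

Same 2,3,3: normalisation and zero-m 3j drop out of the ratio.
A: Δ: 2! 2! 4! / 9! → 1/3780; sum: t=0:+1/16 = 1/16; 3j²(2 3 3; 2 -1 -1) = Δ·Π!·Σ² = 2/35  (sign +1)
B: Δ: 2! 2! 4! / 9! → 1/3780; sum: t=1:−1/8 t=2:+1/12 = -1/24; 3j²(2 3 3; -1 0 1) = Δ·Π!·Σ² = 1/210  (sign -1)
I_A²/I_B² = (2/35)/(1/210) = 12/1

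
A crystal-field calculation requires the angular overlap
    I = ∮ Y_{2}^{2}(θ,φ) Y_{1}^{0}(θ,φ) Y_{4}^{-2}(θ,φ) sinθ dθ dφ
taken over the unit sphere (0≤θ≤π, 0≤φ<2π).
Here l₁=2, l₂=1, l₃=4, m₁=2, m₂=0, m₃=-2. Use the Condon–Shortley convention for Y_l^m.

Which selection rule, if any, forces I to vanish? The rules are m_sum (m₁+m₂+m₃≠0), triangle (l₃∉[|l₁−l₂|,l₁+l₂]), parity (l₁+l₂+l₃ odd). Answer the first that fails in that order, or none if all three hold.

triangle

azimuthal sum: 2 + 0 − 2 = 0  ✓
1 ≤ 4 ≤ 3 (triangle on l)  ✗
L = 2 + 1 + 4 = 7 (odd)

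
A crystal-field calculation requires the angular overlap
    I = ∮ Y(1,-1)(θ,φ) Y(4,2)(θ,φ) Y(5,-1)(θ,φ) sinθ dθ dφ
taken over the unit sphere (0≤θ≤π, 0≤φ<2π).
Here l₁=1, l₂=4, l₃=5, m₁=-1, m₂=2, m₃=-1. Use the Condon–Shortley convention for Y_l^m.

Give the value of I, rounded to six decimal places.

m-sum 0 ✓  L=10 even ✓  3≤5≤5 ✓
Π(2lᵢ+1) = 3×9×11 = 297
triangle coeff Δ(1,4,5) = 1/495
Σ_t [0,0]: t=0:+1/576 = 1/576
(3j)²=5/99 [(1 4 5; 0 0 0)], sign=-1
Σ_t [0,0]: t=0:+1/2880 = 1/2880
(3j)²=2/165 [(1 4 5; -1 2 -1)], sign=+1
⇒ 4πI² = 2/11
I = (-1)√(2/11/(4π)) = -0.12028562

-0.120286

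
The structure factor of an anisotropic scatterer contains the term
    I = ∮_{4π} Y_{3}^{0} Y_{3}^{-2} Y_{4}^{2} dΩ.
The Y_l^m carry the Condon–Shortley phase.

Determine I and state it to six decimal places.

-0.044418

Rules hold: Σm=0, L=10 even, 0≤4≤6.
N = 7·7·9 = 441
Δ = 2!·4!·4!/11! = 1/34650
Racah Σ t=0..2: t=0:+1/72 t=1:−1/16 t=2:+1/72 = -5/144
⇒ 3j(3 3 4; 0 0 0)² = 2/77, sgn -1
Racah Σ t=0..1: t=0:+1/72 t=1:−1/96 = 1/288
⇒ 3j(3 3 4; 0 -2 2)² = 1/462, sgn +1
4πI² = N·(3j₀)²·(3jₘ)² = 3/121
I = -1·√(0.0247934/4π) = -0.04441841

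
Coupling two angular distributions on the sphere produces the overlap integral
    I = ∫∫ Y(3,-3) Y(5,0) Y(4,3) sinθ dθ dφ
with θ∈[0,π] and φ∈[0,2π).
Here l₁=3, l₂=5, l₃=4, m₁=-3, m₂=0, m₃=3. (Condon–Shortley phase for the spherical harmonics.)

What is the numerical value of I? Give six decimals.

-0.098140

Checks pass: Σm=0; 12 even; l₃=4∈[2,8].
(2·3+1)(2·5+1)(2·4+1) = 693
Δ: 4! 2! 6! / 13! → 1/180180
sum: t=1:−1/576 t=2:+1/144 t=3:−1/576 = 1/288
3j²(3 5 4; 0 0 0) = Δ·Π!·Σ² = 20/1001  (sign +1)
sum: t=4:+1/5760 = 1/5760
3j²(3 5 4; -3 0 3) = Δ·Π!·Σ² = 5/572  (sign -1)
combine: 4πI² = 693·20/1001·5/572 = 225/1859
take √, sign -1: I = -0.09814013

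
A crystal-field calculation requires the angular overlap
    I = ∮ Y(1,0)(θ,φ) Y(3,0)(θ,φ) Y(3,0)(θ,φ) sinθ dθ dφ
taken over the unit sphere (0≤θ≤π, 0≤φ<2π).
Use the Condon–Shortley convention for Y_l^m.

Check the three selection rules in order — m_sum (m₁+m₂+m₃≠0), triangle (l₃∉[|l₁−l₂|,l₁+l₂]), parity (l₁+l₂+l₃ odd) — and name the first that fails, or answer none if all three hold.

m₁+m₂+m₃ = 0 + 0 + 0 = 0  ✓
triangle: |1−3|=2 ≤ l₃=3 ≤ 1+3=4  ✓
parity: l₁+l₂+l₃ = 7 is odd  ✗

parity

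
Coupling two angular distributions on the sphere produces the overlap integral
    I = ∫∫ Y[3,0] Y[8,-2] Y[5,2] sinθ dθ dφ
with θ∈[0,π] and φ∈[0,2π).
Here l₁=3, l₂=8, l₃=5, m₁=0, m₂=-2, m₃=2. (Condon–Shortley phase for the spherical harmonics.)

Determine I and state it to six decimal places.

Checks pass: Σm=0; 16 even; l₃=5∈[5,11].
(2·3+1)(2·8+1)(2·5+1) = 1309
Δ: 6! 0! 10! / 17! → 1/136136
sum: t=3:−1/518400 = -1/518400
3j²(3 8 5; 0 0 0) = Δ·Π!·Σ² = 56/2431  (sign +1)
sum: t=3:−1/1088640 = -1/1088640
3j²(3 8 5; 0 -2 2) = Δ·Π!·Σ² = 300/17017  (sign +1)
combine: 4πI² = 1309·56/2431·300/17017 = 16800/31603
take √, sign +1: I = 0.20567692

0.205677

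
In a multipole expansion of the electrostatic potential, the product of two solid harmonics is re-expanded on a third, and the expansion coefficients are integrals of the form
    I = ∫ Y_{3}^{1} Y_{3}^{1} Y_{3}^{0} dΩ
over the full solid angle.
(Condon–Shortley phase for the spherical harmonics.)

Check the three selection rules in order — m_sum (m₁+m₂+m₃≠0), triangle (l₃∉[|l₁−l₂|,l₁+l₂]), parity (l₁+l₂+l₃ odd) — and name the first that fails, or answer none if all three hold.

azimuthal sum: 1 + 1 + 0 = 2  ✗
0 ≤ 3 ≤ 6 (triangle on l)
L = 3 + 3 + 3 = 9 (odd)

m_sum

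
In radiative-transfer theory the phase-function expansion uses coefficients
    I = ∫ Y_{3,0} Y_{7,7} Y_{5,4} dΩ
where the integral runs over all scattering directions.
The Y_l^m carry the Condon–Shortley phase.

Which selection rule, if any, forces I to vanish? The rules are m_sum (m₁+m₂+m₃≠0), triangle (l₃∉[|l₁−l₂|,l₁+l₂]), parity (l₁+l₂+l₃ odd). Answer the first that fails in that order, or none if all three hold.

Σmᵢ = 11  ✗
l₃∈[|l₁−l₂|,l₁+l₂]=[4,10], have l₃=5
Σlᵢ = 15 ⇒ odd

m_sum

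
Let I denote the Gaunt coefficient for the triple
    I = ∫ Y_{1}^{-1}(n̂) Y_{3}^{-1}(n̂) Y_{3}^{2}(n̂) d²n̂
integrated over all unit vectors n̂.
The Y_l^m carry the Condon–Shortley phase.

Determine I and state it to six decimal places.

l₁+l₂+l₃=7 is odd: 3j(l;000)=0 ⇒ I=0

0.000000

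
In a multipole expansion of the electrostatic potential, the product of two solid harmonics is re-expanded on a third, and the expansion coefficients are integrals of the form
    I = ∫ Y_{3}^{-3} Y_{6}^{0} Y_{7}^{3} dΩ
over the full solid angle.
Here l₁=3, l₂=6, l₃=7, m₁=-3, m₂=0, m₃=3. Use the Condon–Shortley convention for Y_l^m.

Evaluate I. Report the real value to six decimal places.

0.186383

m-sum 0 ✓  L=16 even ✓  3≤7≤9 ✓
Π(2lᵢ+1) = 7×13×15 = 1365
triangle coeff Δ(3,6,7) = 1/2042040
Σ_t [0,2]: t=0:+1/207360 t=1:−1/57600 t=2:+1/207360 = -1/129600
(3j)²=168/12155 [(3 6 7; 0 0 0)], sign=+1
Σ_t [2,2]: t=2:+1/829440 = 1/829440
(3j)²=225/9724 [(3 6 7; -3 0 3)], sign=+1
⇒ 4πI² = 198450/454597
I = (+1)√(198450/454597/(4π)) = 0.18638345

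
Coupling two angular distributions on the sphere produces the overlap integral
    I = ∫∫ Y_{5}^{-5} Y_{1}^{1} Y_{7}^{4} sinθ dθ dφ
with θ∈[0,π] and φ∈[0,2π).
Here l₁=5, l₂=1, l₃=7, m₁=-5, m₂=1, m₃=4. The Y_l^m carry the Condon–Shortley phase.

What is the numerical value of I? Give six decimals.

0.000000

|5−1|≤7≤5+1 violated ⇒ I = 0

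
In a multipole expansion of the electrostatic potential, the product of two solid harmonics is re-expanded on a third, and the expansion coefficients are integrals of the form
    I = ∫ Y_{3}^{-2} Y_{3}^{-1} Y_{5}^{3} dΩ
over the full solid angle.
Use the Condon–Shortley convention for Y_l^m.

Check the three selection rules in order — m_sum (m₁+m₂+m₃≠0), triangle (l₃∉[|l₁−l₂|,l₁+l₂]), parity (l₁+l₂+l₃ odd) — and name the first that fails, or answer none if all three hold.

parity

Σmᵢ = 0  ✓
l₃∈[|l₁−l₂|,l₁+l₂]=[0,6], have l₃=5  ✓
Σlᵢ = 11 ⇒ odd  ✗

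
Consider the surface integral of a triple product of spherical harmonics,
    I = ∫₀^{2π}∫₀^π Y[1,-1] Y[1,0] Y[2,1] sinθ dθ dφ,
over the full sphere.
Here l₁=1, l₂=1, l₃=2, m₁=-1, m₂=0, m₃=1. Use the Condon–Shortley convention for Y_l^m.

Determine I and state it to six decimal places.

-0.218510

Rules hold: Σm=0, L=4 even, 0≤2≤2.
N = 3·3·5 = 45
Δ = 0!·2!·2!/5! = 1/30
Racah Σ t=0..0: t=0:+1/1 = 1/1
⇒ 3j(1 1 2; 0 0 0)² = 2/15, sgn +1
Racah Σ t=0..0: t=0:+1/2 = 1/2
⇒ 3j(1 1 2; -1 0 1)² = 1/10, sgn -1
4πI² = N·(3j₀)²·(3jₘ)² = 3/5
I = -1·√(0.6/4π) = -0.21850969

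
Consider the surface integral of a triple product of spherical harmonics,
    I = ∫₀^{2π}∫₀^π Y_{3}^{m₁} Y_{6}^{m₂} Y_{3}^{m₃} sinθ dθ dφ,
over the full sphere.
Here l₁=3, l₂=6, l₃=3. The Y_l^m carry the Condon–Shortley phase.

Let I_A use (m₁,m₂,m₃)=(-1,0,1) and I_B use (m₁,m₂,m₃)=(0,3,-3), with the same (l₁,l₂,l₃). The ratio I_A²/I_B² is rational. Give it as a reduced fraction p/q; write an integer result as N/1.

l's match ⇒ only the (l;m) 3-j factors differ between A and B.
A: triangle coeff Δ(3,6,3) = 1/12012; Σ_t [4,4]: t=4:+1/2304 = 1/2304; (3j)²=75/4004 [(3 6 3; -1 0 1)], sign=+1
B: triangle coeff Δ(3,6,3) = 1/12012; Σ_t [3,3]: t=3:−1/25920 = -1/25920; (3j)²=1/143 [(3 6 3; 0 3 -3)], sign=-1
I_A²/I_B² = (75/4004)/(1/143) = 75/28

75/28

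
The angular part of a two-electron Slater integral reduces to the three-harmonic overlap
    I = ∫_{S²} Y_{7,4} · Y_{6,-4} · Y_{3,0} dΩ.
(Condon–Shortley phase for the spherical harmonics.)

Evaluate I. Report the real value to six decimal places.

-0.078810

Checks pass: Σm=0; 16 even; l₃=3∈[1,13].
(2·7+1)(2·6+1)(2·3+1) = 1365
Δ: 10! 4! 2! / 17! → 1/2042040
sum: t=4:+1/207360 t=5:−1/57600 t=6:+1/207360 = -1/129600
3j²(7 6 3; 0 0 0) = Δ·Π!·Σ² = 168/12155  (sign +1)
sum: t=0:+1/43545600 t=1:−1/1451520 t=2:+1/967680 = 1/2721600
3j²(7 6 3; 4 -4 0) = Δ·Π!·Σ² = 32/7735  (sign -1)
combine: 4πI² = 1365·168/12155·32/7735 = 16128/206635
take √, sign -1: I = -0.07881037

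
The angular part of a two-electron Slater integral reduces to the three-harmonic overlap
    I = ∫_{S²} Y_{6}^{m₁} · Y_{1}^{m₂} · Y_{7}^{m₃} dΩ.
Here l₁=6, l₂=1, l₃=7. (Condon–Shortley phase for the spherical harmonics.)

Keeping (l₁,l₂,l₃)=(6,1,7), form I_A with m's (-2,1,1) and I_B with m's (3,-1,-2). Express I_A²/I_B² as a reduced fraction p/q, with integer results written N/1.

3/2

l's match ⇒ only the (l;m) 3-j factors differ between A and B.
A: triangle coeff Δ(6,1,7) = 1/1365; Σ_t [0,0]: t=0:+1/1935360 = 1/1935360; (3j)²=1/91 [(6 1 7; -2 1 1)], sign=+1
B: triangle coeff Δ(6,1,7) = 1/1365; Σ_t [0,0]: t=0:+1/4354560 = 1/4354560; (3j)²=2/273 [(6 1 7; 3 -1 -2)], sign=-1
I_A²/I_B² = (1/91)/(2/273) = 3/2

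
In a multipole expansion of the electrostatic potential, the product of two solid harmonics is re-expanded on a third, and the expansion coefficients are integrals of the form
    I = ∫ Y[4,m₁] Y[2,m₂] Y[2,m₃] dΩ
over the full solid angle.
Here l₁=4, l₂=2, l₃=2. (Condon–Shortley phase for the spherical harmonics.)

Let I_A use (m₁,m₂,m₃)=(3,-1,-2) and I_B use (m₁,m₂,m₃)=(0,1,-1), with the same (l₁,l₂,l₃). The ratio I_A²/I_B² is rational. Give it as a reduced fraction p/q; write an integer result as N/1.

l's match ⇒ only the (l;m) 3-j factors differ between A and B.
A: triangle coeff Δ(4,2,2) = 1/630; Σ_t [1,1]: t=1:−1/144 = -1/144; (3j)²=1/18 [(4 2 2; 3 -1 -2)], sign=-1
B: triangle coeff Δ(4,2,2) = 1/630; Σ_t [3,3]: t=3:−1/36 = -1/36; (3j)²=8/315 [(4 2 2; 0 1 -1)], sign=+1
I_A²/I_B² = (1/18)/(8/315) = 35/16

35/16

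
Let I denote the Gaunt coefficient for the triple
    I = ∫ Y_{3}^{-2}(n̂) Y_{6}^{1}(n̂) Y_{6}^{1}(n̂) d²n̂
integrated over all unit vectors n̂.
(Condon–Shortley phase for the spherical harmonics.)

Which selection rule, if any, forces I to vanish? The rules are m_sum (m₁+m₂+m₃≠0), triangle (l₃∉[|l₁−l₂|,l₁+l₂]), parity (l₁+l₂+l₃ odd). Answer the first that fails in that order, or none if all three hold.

Σmᵢ = 0  ✓
l₃∈[|l₁−l₂|,l₁+l₂]=[3,9], have l₃=6  ✓
Σlᵢ = 15 ⇒ odd  ✗

parity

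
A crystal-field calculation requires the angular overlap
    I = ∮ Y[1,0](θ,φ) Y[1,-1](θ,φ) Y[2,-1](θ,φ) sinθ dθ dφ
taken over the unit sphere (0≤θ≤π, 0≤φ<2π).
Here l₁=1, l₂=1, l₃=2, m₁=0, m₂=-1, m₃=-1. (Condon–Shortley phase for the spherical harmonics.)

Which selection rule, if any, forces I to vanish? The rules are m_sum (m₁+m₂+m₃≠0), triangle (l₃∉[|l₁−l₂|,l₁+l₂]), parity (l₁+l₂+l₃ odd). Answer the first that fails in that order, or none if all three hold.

m₁+m₂+m₃ = 0 − 1 − 1 = -2  ✗
triangle: |1−1|=0 ≤ l₃=2 ≤ 1+1=2
parity: l₁+l₂+l₃ = 4 is even

m_sum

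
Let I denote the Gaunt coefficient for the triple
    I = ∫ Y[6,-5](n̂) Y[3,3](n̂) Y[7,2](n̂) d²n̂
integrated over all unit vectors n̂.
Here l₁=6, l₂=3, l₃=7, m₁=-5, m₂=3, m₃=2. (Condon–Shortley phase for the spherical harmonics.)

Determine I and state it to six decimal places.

Rules hold: Σm=0, L=16 even, 3≤7≤9.
N = 13·7·15 = 1365
Δ = 2!·10!·4!/17! = 1/2042040
Racah Σ t=0..2: t=0:+1/207360 t=1:−1/57600 t=2:+1/207360 = -1/129600
⇒ 3j(6 3 7; 0 0 0)² = 168/12155, sgn +1
Racah Σ t=2..2: t=2:+1/17418240 = 1/17418240
⇒ 3j(6 3 7; -5 3 2)² = 25/12376, sgn -1
4πI² = N·(3j₀)²·(3jₘ)² = 1575/41327
I = -1·√(0.0381107/4π) = -0.05507042

-0.055070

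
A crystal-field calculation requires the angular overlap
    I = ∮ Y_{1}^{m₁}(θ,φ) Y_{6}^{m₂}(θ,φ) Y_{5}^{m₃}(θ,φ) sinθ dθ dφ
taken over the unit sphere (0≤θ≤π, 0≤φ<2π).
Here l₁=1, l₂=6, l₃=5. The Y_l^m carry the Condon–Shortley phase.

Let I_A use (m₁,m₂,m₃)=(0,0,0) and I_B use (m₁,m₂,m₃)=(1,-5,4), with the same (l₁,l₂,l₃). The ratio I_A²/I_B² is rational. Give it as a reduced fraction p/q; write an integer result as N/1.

Same 1,6,5: normalisation and zero-m 3j drop out of the ratio.
A: Δ: 2! 0! 10! / 13! → 1/858; sum: t=1:−1/14400 = -1/14400; 3j²(1 6 5; 0 0 0) = Δ·Π!·Σ² = 6/143  (sign +1)
B: Δ: 2! 0! 10! / 13! → 1/858; sum: t=0:+1/725760 = 1/725760; 3j²(1 6 5; 1 -5 4) = Δ·Π!·Σ² = 5/78  (sign -1)
I_A²/I_B² = (6/143)/(5/78) = 36/55

36/55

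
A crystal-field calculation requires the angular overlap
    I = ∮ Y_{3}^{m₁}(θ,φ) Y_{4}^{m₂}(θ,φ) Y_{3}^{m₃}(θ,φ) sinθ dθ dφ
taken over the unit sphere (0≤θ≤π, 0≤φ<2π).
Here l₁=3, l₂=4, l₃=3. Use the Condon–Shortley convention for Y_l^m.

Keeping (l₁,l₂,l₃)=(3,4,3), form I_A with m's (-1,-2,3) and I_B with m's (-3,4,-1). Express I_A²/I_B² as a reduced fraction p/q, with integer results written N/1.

9/7

l's match ⇒ only the (l;m) 3-j factors differ between A and B.
A: triangle coeff Δ(3,4,3) = 1/34650; Σ_t [2,2]: t=2:+1/192 = 1/192; (3j)²=3/77 [(3 4 3; -1 -2 3)], sign=+1
B: triangle coeff Δ(3,4,3) = 1/34650; Σ_t [4,4]: t=4:+1/1152 = 1/1152; (3j)²=1/33 [(3 4 3; -3 4 -1)], sign=+1
I_A²/I_B² = (3/77)/(1/33) = 9/7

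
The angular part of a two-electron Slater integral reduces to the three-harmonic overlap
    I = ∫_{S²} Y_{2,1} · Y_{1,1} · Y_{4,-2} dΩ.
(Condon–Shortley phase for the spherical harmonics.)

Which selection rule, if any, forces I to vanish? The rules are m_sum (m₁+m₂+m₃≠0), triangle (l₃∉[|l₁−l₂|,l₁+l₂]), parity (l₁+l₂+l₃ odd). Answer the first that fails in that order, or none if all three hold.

triangle

azimuthal sum: 1 + 1 − 2 = 0  ✓
1 ≤ 4 ≤ 3 (triangle on l)  ✗
L = 2 + 1 + 4 = 7 (odd)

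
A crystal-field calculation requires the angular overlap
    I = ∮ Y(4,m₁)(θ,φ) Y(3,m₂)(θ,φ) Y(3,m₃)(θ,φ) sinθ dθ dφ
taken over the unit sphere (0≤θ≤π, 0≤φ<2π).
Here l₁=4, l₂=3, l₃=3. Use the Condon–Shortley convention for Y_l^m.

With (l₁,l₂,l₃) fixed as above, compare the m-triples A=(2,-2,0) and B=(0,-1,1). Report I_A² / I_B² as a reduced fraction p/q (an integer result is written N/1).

Shared (l₁,l₂,l₃)=(4,3,3): N and (l;000)² cancel in I_A²/I_B².
A: Δ = 4!·4!·2!/11! = 1/34650; Racah Σ t=0..1: t=0:+1/96 t=1:−1/72 = -1/288; ⇒ 3j(4 3 3; 2 -2 0)² = 1/462, sgn +1
B: Δ = 4!·4!·2!/11! = 1/34650; Racah Σ t=0..2: t=0:+1/1152 t=1:−1/36 t=2:+1/32 = 5/1152; ⇒ 3j(4 3 3; 0 -1 1)² = 1/1386, sgn +1
I_A²/I_B² = (1/462)/(1/1386) = 3/1

3/1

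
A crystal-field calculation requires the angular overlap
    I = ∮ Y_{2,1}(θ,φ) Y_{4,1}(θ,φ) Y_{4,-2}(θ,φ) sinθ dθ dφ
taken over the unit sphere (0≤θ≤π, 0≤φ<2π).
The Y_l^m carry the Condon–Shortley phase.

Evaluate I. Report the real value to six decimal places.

Checks pass: Σm=0; 10 even; l₃=4∈[2,6].
(2·2+1)(2·4+1)(2·4+1) = 405
Δ: 2! 2! 6! / 11! → 1/13860
sum: t=0:+1/192 t=1:−1/36 t=2:+1/192 = -5/288
3j²(2 4 4; 0 0 0) = Δ·Π!·Σ² = 20/693  (sign -1)
sum: t=0:+1/240 t=1:−1/96 = -1/160
3j²(2 4 4; 1 1 -2) = Δ·Π!·Σ² = 27/1540  (sign -1)
combine: 4πI² = 405·20/693·27/1540 = 1215/5929
take √, sign +1: I = 0.12770047

0.127700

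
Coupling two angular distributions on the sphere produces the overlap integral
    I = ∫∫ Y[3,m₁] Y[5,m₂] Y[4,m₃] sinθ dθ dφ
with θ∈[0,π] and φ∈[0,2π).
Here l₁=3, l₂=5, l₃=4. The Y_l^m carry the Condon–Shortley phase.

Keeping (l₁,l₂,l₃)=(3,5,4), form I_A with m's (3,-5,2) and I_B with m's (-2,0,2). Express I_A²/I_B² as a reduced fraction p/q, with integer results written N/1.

l's match ⇒ only the (l;m) 3-j factors differ between A and B.
A: triangle coeff Δ(3,5,4) = 1/180180; Σ_t [0,0]: t=0:+1/34560 = 1/34560; (3j)²=5/286 [(3 5 4; 3 -5 2)], sign=+1
B: triangle coeff Δ(3,5,4) = 1/180180; Σ_t [3,4]: t=3:−1/576 t=4:+1/2880 = -1/720; (3j)²=80/3003 [(3 5 4; -2 0 2)], sign=-1
I_A²/I_B² = (5/286)/(80/3003) = 21/32

21/32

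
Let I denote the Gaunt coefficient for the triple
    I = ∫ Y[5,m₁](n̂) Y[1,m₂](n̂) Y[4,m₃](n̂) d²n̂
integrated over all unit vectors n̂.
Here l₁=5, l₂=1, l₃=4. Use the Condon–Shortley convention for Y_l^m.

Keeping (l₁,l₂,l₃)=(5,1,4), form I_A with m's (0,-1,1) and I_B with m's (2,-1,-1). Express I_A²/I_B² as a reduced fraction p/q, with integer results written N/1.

Same 5,1,4: normalisation and zero-m 3j drop out of the ratio.
A: Δ: 2! 8! 0! / 11! → 1/495; sum: t=0:+1/1440 = 1/1440; 3j²(5 1 4; 0 -1 1) = Δ·Π!·Σ² = 2/99  (sign -1)
B: Δ: 2! 8! 0! / 11! → 1/495; sum: t=0:+1/1440 = 1/1440; 3j²(5 1 4; 2 -1 -1) = Δ·Π!·Σ² = 7/165  (sign -1)
I_A²/I_B² = (2/99)/(7/165) = 10/21

10/21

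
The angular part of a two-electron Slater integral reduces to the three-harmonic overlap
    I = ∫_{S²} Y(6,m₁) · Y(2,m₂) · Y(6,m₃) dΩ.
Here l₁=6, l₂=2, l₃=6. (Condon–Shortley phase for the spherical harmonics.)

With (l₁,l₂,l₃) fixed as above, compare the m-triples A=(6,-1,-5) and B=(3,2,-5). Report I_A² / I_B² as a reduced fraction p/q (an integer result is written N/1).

Shared (l₁,l₂,l₃)=(6,2,6): N and (l;000)² cancel in I_A²/I_B².
A: Δ = 2!·10!·2!/15! = 1/90090; Racah Σ t=0..0: t=0:+1/7257600 = 1/7257600; ⇒ 3j(6 2 6; 6 -1 -5)² = 11/455, sgn -1
B: Δ = 2!·10!·2!/15! = 1/90090; Racah Σ t=2..2: t=2:+1/1451520 = 1/1451520; ⇒ 3j(6 2 6; 3 2 -5)² = 1/91, sgn -1
I_A²/I_B² = (11/455)/(1/91) = 11/5

11/5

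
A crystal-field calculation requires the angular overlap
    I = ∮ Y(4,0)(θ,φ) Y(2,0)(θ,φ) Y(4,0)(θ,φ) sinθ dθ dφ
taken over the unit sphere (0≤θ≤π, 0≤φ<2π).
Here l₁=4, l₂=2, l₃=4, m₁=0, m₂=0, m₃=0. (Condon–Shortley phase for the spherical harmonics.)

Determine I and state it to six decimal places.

m-sum 0 ✓  L=10 even ✓  2≤4≤6 ✓
Π(2lᵢ+1) = 9×5×9 = 405
triangle coeff Δ(4,2,4) = 1/13860
Σ_t [0,2]: t=0:+1/192 t=1:−1/36 t=2:+1/192 = -5/288
(3j)²=20/693 [(4 2 4; 0 0 0)], sign=-1
(m-triple is (0,0,0) — same symbol as above.)
⇒ 4πI² = 2000/5929
I = (+1)√(2000/5929/(4π)) = 0.16383977

0.163840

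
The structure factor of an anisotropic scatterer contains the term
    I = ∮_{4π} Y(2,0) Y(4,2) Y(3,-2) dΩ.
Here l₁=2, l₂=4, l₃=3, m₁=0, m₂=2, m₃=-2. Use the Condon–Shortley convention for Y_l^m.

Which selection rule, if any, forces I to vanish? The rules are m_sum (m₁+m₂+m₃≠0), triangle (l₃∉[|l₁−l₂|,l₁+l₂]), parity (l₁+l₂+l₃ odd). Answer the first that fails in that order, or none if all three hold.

parity

Σmᵢ = 0  ✓
l₃∈[|l₁−l₂|,l₁+l₂]=[2,6], have l₃=3  ✓
Σlᵢ = 9 ⇒ odd  ✗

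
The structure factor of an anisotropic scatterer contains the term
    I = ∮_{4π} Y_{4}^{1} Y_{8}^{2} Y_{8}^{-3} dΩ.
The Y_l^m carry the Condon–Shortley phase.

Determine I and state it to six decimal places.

-0.124482

Rules hold: Σm=0, L=20 even, 4≤8≤12.
N = 9·17·17 = 2601
Δ = 4!·4!·12!/21! = 1/185175900
Racah Σ t=0..4: t=0:+1/557383680 t=1:−1/21772800 t=2:+1/8294400 t=3:−1/21772800 t=4:+1/557383680 = 1/30965760
⇒ 3j(4 8 8; 0 0 0)² = 36/4199, sgn +1
Racah Σ t=0..3: t=0:+1/1045094400 t=1:−1/52254720 t=2:+1/23224320 t=3:−1/87091200 = 1/74649600
⇒ 3j(4 8 8; 1 2 -3)² = 110/12597, sgn -1
4πI² = N·(3j₀)²·(3jₘ)² = 11880/61009
I = -1·√(0.194725/4π) = -0.12448194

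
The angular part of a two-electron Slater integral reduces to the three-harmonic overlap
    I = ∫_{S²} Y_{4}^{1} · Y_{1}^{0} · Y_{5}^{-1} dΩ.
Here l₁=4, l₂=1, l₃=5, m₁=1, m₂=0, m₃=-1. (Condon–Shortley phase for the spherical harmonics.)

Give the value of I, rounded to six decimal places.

-0.240571

m-sum 0 ✓  L=10 even ✓  3≤5≤5 ✓
Π(2lᵢ+1) = 9×3×11 = 297
triangle coeff Δ(4,1,5) = 1/495
Σ_t [0,0]: t=0:+1/576 = 1/576
(3j)²=5/99 [(4 1 5; 0 0 0)], sign=-1
Σ_t [0,0]: t=0:+1/720 = 1/720
(3j)²=8/165 [(4 1 5; 1 0 -1)], sign=+1
⇒ 4πI² = 8/11
I = (-1)√(8/11/(4π)) = -0.24057125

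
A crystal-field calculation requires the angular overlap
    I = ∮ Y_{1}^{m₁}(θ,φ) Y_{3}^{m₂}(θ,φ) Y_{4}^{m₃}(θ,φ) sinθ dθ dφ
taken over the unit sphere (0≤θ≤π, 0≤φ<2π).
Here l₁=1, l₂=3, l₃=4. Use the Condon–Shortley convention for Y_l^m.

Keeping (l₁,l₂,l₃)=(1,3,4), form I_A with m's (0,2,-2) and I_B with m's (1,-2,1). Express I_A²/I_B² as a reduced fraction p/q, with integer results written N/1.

Same 1,3,4: normalisation and zero-m 3j drop out of the ratio.
A: Δ: 0! 2! 6! / 9! → 1/252; sum: t=0:+1/120 = 1/120; 3j²(1 3 4; 0 2 -2) = Δ·Π!·Σ² = 1/21  (sign +1)
B: Δ: 0! 2! 6! / 9! → 1/252; sum: t=0:+1/240 = 1/240; 3j²(1 3 4; 1 -2 1) = Δ·Π!·Σ² = 1/84  (sign -1)
I_A²/I_B² = (1/21)/(1/84) = 4/1

4/1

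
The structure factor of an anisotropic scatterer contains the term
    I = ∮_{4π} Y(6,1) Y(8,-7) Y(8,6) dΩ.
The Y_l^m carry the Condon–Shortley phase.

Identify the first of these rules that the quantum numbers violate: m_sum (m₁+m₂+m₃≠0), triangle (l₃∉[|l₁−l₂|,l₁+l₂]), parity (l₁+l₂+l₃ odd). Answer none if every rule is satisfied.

none

m₁+m₂+m₃ = 1 − 7 + 6 = 0  ✓
triangle: |6−8|=2 ≤ l₃=8 ≤ 6+8=14  ✓
parity: l₁+l₂+l₃ = 22 is even  ✓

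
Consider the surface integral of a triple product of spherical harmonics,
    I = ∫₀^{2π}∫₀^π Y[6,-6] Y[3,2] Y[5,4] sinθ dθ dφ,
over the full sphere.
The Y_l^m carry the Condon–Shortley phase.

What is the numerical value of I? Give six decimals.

0.207001

Rules hold: Σm=0, L=14 even, 3≤5≤9.
N = 13·7·11 = 1001
Δ = 4!·8!·2!/15! = 1/675675
Racah Σ t=1..3: t=1:−1/8640 t=2:+1/2304 t=3:−1/8640 = 7/34560
⇒ 3j(6 3 5; 0 0 0)² = 7/429, sgn -1
Racah Σ t=4..4: t=4:+1/967680 = 1/967680
⇒ 3j(6 3 5; -6 2 4)² = 3/91, sgn -1
4πI² = N·(3j₀)²·(3jₘ)² = 7/13
I = +1·√(0.538462/4π) = 0.20700098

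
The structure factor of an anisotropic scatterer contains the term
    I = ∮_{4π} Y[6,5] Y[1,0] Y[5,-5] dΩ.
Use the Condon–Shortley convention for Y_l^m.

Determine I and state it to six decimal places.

Checks pass: Σm=0; 12 even; l₃=5∈[5,7].
(2·6+1)(2·1+1)(2·5+1) = 429
Δ: 2! 10! 0! / 13! → 1/858
sum: t=1:−1/14400 = -1/14400
3j²(6 1 5; 0 0 0) = Δ·Π!·Σ² = 6/143  (sign +1)
sum: t=1:−1/3628800 = -1/3628800
3j²(6 1 5; 5 0 -5) = Δ·Π!·Σ² = 1/78  (sign -1)
combine: 4πI² = 429·6/143·1/78 = 3/13
take √, sign -1: I = -0.13551395

-0.135514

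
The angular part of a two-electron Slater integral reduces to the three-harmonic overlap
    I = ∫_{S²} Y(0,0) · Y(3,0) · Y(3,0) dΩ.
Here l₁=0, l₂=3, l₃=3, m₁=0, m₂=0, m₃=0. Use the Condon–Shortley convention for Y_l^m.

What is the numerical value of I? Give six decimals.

Checks pass: Σm=0; 6 even; l₃=3∈[3,3].
(2·0+1)(2·3+1)(2·3+1) = 49
Δ: 0! 0! 6! / 7! → 1/7
sum: t=0:+1/36 = 1/36
3j²(0 3 3; 0 0 0) = Δ·Π!·Σ² = 1/7  (sign -1)
(m-triple is (0,0,0) — same symbol as above.)
combine: 4πI² = 49·1/7·1/7 = 1/1
take √, sign +1: I = 0.28209479

0.282095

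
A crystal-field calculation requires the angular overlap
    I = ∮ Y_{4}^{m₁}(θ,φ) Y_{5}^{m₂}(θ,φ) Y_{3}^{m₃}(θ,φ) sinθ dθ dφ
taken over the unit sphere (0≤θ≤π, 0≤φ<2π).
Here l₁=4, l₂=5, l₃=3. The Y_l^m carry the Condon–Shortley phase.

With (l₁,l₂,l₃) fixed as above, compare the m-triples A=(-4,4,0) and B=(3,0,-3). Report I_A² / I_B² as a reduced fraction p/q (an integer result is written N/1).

112/25

Shared (l₁,l₂,l₃)=(4,5,3): N and (l;000)² cancel in I_A²/I_B².
A: Δ = 6!·2!·4!/13! = 1/180180; Racah Σ t=6..6: t=6:+1/8640 = 1/8640; ⇒ 3j(4 5 3; -4 4 0)² = 28/715, sgn -1
B: Δ = 6!·2!·4!/13! = 1/180180; Racah Σ t=1..1: t=1:−1/5760 = -1/5760; ⇒ 3j(4 5 3; 3 0 -3)² = 5/572, sgn -1
I_A²/I_B² = (28/715)/(5/572) = 112/25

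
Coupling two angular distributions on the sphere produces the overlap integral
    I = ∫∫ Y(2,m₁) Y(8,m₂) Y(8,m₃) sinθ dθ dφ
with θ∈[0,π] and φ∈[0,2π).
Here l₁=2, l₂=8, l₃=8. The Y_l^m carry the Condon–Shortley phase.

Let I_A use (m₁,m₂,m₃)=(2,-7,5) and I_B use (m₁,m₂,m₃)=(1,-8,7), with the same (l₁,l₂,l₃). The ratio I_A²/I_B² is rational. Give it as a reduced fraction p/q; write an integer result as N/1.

7/20

l's match ⇒ only the (l;m) 3-j factors differ between A and B.
A: triangle coeff Δ(2,8,8) = 1/348840; Σ_t [0,0]: t=0:+1/24908083200 = 1/24908083200; (3j)²=7/1292 [(2 8 8; 2 -7 5)], sign=-1
B: triangle coeff Δ(2,8,8) = 1/348840; Σ_t [0,0]: t=0:+1/174356582400 = 1/174356582400; (3j)²=5/323 [(2 8 8; 1 -8 7)], sign=-1
I_A²/I_B² = (7/1292)/(5/323) = 7/20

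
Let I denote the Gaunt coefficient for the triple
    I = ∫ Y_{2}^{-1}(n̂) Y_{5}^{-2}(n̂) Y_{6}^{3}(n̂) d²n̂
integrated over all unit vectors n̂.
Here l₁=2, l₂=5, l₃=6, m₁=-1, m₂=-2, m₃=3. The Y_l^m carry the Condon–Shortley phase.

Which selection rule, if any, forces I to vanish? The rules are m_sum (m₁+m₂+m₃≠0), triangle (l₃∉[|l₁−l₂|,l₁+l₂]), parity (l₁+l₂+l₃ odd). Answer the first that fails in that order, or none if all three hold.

Σmᵢ = 0  ✓
l₃∈[|l₁−l₂|,l₁+l₂]=[3,7], have l₃=6  ✓
Σlᵢ = 13 ⇒ odd  ✗

parity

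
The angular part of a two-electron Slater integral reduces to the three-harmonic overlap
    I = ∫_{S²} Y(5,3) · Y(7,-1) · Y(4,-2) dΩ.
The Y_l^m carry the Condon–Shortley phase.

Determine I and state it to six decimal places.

0.161478

Rules hold: Σm=0, L=16 even, 2≤4≤12.
N = 11·15·9 = 1485
Δ = 8!·2!·6!/17! = 1/6126120
Racah Σ t=3..5: t=3:−1/69120 t=4:+1/20736 t=5:−1/69120 = 1/51840
⇒ 3j(5 7 4; 0 0 0)² = 280/21879, sgn +1
Racah Σ t=0..2: t=0:+1/58060800 t=1:−1/604800 t=2:+1/138240 = 13/2322432
⇒ 3j(5 7 4; 3 -1 -2)² = 1625/94248, sgn +1
4πI² = N·(3j₀)²·(3jₘ)² = 3125/9537
I = +1·√(0.327671/4π) = 0.16147831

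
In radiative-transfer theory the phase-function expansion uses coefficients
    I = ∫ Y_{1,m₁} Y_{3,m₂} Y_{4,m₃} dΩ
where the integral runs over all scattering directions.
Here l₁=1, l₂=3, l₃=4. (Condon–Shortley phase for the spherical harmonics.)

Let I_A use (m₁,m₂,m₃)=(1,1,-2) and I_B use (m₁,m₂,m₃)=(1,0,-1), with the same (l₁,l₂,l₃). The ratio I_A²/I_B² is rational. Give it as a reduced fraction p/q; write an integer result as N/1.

3/2

l's match ⇒ only the (l;m) 3-j factors differ between A and B.
A: triangle coeff Δ(1,3,4) = 1/252; Σ_t [0,0]: t=0:+1/96 = 1/96; (3j)²=5/84 [(1 3 4; 1 1 -2)], sign=+1
B: triangle coeff Δ(1,3,4) = 1/252; Σ_t [0,0]: t=0:+1/72 = 1/72; (3j)²=5/126 [(1 3 4; 1 0 -1)], sign=-1
I_A²/I_B² = (5/84)/(5/126) = 3/2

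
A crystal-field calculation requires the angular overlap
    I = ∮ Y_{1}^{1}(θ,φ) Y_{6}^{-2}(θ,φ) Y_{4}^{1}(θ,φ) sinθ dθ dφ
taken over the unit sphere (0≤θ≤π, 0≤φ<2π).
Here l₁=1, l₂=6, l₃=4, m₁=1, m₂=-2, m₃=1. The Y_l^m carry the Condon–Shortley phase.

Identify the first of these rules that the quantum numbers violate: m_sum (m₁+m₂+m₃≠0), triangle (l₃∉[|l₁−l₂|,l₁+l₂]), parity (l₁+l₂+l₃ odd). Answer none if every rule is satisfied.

triangle

azimuthal sum: 1 − 2 + 1 = 0  ✓
5 ≤ 4 ≤ 7 (triangle on l)  ✗
L = 1 + 6 + 4 = 11 (odd)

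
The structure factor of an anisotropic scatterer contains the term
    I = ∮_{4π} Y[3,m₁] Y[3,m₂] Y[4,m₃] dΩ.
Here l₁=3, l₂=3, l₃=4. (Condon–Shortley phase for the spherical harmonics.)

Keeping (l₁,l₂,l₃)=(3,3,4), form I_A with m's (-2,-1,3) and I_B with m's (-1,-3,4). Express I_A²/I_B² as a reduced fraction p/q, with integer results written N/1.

1/3

l's match ⇒ only the (l;m) 3-j factors differ between A and B.
A: triangle coeff Δ(3,3,4) = 1/34650; Σ_t [1,2]: t=1:−1/144 t=2:+1/288 = -1/288; (3j)²=1/99 [(3 3 4; -2 -1 3)], sign=+1
B: triangle coeff Δ(3,3,4) = 1/34650; Σ_t [0,0]: t=0:+1/1152 = 1/1152; (3j)²=1/33 [(3 3 4; -1 -3 4)], sign=+1
I_A²/I_B² = (1/99)/(1/33) = 1/3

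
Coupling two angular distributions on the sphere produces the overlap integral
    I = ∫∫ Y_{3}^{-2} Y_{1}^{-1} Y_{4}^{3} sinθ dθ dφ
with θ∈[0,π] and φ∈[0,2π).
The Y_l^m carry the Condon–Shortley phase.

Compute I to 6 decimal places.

-0.282095

Rules hold: Σm=0, L=8 even, 2≤4≤4.
N = 7·3·9 = 189
Δ = 0!·6!·2!/9! = 1/252
Racah Σ t=0..0: t=0:+1/36 = 1/36
⇒ 3j(3 1 4; 0 0 0)² = 4/63, sgn +1
Racah Σ t=0..0: t=0:+1/240 = 1/240
⇒ 3j(3 1 4; -2 -1 3)² = 1/12, sgn -1
4πI² = N·(3j₀)²·(3jₘ)² = 1/1
I = -1·√(1/4π) = -0.28209479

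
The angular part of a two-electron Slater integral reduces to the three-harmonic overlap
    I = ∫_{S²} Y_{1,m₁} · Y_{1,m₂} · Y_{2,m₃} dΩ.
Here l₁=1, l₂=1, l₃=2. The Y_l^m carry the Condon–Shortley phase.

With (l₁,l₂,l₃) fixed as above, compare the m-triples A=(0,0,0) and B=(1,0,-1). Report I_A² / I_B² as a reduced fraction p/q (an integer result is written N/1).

Same 1,1,2: normalisation and zero-m 3j drop out of the ratio.
A: Δ: 0! 2! 2! / 5! → 1/30; sum: t=0:+1/1 = 1/1; 3j²(1 1 2; 0 0 0) = Δ·Π!·Σ² = 2/15  (sign +1)
B: Δ: 0! 2! 2! / 5! → 1/30; sum: t=0:+1/2 = 1/2; 3j²(1 1 2; 1 0 -1) = Δ·Π!·Σ² = 1/10  (sign -1)
I_A²/I_B² = (2/15)/(1/10) = 4/3

4/3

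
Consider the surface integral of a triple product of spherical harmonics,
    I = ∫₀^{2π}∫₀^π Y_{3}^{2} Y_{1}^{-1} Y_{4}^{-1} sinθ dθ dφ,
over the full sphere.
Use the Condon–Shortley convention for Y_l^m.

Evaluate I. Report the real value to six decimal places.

-0.106622

Rules hold: Σm=0, L=8 even, 2≤4≤4.
N = 7·3·9 = 189
Δ = 0!·6!·2!/9! = 1/252
Racah Σ t=0..0: t=0:+1/36 = 1/36
⇒ 3j(3 1 4; 0 0 0)² = 4/63, sgn +1
Racah Σ t=0..0: t=0:+1/240 = 1/240
⇒ 3j(3 1 4; 2 -1 -1)² = 1/84, sgn -1
4πI² = N·(3j₀)²·(3jₘ)² = 1/7
I = -1·√(0.142857/4π) = -0.10662181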